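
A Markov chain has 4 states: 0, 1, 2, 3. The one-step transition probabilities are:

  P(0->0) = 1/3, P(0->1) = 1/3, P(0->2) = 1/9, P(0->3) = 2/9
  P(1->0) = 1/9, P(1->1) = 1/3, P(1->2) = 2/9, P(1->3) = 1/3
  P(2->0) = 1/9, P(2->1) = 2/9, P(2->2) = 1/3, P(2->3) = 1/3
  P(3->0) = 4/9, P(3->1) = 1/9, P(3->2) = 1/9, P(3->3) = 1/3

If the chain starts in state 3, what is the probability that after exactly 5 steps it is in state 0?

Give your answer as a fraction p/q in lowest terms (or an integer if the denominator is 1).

Answer: 16084/59049

Derivation:
Computing P^5 by repeated multiplication:
P^1 =
  0: [1/3, 1/3, 1/9, 2/9]
  1: [1/9, 1/3, 2/9, 1/3]
  2: [1/9, 2/9, 1/3, 1/3]
  3: [4/9, 1/9, 1/9, 1/3]
P^2 =
  0: [7/27, 22/81, 14/81, 8/27]
  1: [20/81, 19/81, 16/81, 26/81]
  2: [20/81, 2/9, 17/81, 26/81]
  3: [26/81, 20/81, 4/27, 23/81]
P^3 =
  0: [65/243, 181/729, 131/729, 74/243]
  1: [199/729, 175/729, 44/243, 223/729]
  2: [199/729, 58/243, 133/729, 223/729]
  3: [202/729, 185/729, 125/729, 217/729]
P^4 =
  0: [595/2187, 1612/6561, 1172/6561, 664/2187]
  1: [1796/6561, 1609/6561, 1168/6561, 1988/6561]
  2: [1796/6561, 536/2187, 1169/6561, 1988/6561]
  3: [1784/6561, 1628/6561, 388/2187, 1985/6561]
P^5 =
  0: [5369/19683, 14527/59049, 10517/59049, 5966/19683]
  1: [16117/59049, 14539/59049, 3502/19683, 17887/59049]
  2: [16117/59049, 4846/19683, 10507/59049, 17887/59049]
  3: [16084/59049, 14549/59049, 10517/59049, 17899/59049]

(P^5)[3 -> 0] = 16084/59049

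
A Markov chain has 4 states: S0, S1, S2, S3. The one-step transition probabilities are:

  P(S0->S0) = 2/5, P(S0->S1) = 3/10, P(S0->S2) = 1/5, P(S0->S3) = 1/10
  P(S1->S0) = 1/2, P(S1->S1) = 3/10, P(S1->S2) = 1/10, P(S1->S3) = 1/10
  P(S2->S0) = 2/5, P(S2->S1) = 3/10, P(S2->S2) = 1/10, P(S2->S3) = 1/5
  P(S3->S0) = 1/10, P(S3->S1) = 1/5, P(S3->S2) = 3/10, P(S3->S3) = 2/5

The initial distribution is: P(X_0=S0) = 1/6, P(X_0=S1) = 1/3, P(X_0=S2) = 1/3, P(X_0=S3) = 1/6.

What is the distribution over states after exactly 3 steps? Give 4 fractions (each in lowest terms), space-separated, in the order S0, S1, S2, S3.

Answer: 2263/6000 283/1000 257/1500 337/2000

Derivation:
Propagating the distribution step by step (d_{t+1} = d_t * P):
d_0 = (S0=1/6, S1=1/3, S2=1/3, S3=1/6)
  d_1[S0] = 1/6*2/5 + 1/3*1/2 + 1/3*2/5 + 1/6*1/10 = 23/60
  d_1[S1] = 1/6*3/10 + 1/3*3/10 + 1/3*3/10 + 1/6*1/5 = 17/60
  d_1[S2] = 1/6*1/5 + 1/3*1/10 + 1/3*1/10 + 1/6*3/10 = 3/20
  d_1[S3] = 1/6*1/10 + 1/3*1/10 + 1/3*1/5 + 1/6*2/5 = 11/60
d_1 = (S0=23/60, S1=17/60, S2=3/20, S3=11/60)
  d_2[S0] = 23/60*2/5 + 17/60*1/2 + 3/20*2/5 + 11/60*1/10 = 28/75
  d_2[S1] = 23/60*3/10 + 17/60*3/10 + 3/20*3/10 + 11/60*1/5 = 169/600
  d_2[S2] = 23/60*1/5 + 17/60*1/10 + 3/20*1/10 + 11/60*3/10 = 7/40
  d_2[S3] = 23/60*1/10 + 17/60*1/10 + 3/20*1/5 + 11/60*2/5 = 17/100
d_2 = (S0=28/75, S1=169/600, S2=7/40, S3=17/100)
  d_3[S0] = 28/75*2/5 + 169/600*1/2 + 7/40*2/5 + 17/100*1/10 = 2263/6000
  d_3[S1] = 28/75*3/10 + 169/600*3/10 + 7/40*3/10 + 17/100*1/5 = 283/1000
  d_3[S2] = 28/75*1/5 + 169/600*1/10 + 7/40*1/10 + 17/100*3/10 = 257/1500
  d_3[S3] = 28/75*1/10 + 169/600*1/10 + 7/40*1/5 + 17/100*2/5 = 337/2000
d_3 = (S0=2263/6000, S1=283/1000, S2=257/1500, S3=337/2000)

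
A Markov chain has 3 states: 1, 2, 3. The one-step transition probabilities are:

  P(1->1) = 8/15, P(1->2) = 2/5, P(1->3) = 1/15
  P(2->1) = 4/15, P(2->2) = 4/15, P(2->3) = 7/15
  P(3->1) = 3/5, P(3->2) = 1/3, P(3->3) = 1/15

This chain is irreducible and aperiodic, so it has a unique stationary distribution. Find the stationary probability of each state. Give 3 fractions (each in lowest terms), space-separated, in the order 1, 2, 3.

Answer: 119/261 89/261 53/261

Derivation:
The stationary distribution satisfies pi = pi * P, i.e.:
  pi_1 = 8/15*pi_1 + 4/15*pi_2 + 3/5*pi_3
  pi_2 = 2/5*pi_1 + 4/15*pi_2 + 1/3*pi_3
  pi_3 = 1/15*pi_1 + 7/15*pi_2 + 1/15*pi_3
with normalization: pi_1 + pi_2 + pi_3 = 1.

Using the first 2 balance equations plus normalization, the linear system A*pi = b is:
  [-7/15, 4/15, 3/5] . pi = 0
  [2/5, -11/15, 1/3] . pi = 0
  [1, 1, 1] . pi = 1

Solving yields:
  pi_1 = 119/261
  pi_2 = 89/261
  pi_3 = 53/261

Verification (pi * P):
  119/261*8/15 + 89/261*4/15 + 53/261*3/5 = 119/261 = pi_1  (ok)
  119/261*2/5 + 89/261*4/15 + 53/261*1/3 = 89/261 = pi_2  (ok)
  119/261*1/15 + 89/261*7/15 + 53/261*1/15 = 53/261 = pi_3  (ok)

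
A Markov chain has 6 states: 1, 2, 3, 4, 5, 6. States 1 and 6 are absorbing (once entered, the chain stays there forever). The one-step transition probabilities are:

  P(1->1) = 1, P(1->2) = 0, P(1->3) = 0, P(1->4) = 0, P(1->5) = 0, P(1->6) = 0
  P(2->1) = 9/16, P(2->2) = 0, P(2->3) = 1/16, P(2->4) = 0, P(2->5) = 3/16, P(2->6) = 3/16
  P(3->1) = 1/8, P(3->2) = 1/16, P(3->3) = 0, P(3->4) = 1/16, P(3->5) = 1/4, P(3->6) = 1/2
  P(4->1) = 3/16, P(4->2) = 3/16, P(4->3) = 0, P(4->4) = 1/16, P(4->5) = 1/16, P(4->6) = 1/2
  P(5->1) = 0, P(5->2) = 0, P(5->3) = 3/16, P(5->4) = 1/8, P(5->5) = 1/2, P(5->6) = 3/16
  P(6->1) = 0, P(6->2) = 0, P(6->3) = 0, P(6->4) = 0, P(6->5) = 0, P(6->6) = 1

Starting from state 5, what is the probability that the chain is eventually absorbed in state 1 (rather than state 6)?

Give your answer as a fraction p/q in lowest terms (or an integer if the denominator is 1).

Let a_i = P(absorbed in 1 | start in state i).
Boundary conditions: a_1 = 1, a_6 = 0.
For each transient state i, a_i = sum_j P(i->j) * a_j:
  a_2 = 9/16*a_1 + 0*a_2 + 1/16*a_3 + 0*a_4 + 3/16*a_5 + 3/16*a_6
  a_3 = 1/8*a_1 + 1/16*a_2 + 0*a_3 + 1/16*a_4 + 1/4*a_5 + 1/2*a_6
  a_4 = 3/16*a_1 + 3/16*a_2 + 0*a_3 + 1/16*a_4 + 1/16*a_5 + 1/2*a_6
  a_5 = 0*a_1 + 0*a_2 + 3/16*a_3 + 1/8*a_4 + 1/2*a_5 + 3/16*a_6

Substituting a_1 = 1 and a_6 = 0, rearrange to (I - Q) a = r where r[i] = P(i -> 1):
  [1, -1/16, 0, -3/16] . (a_2, a_3, a_4, a_5) = 9/16
  [-1/16, 1, -1/16, -1/4] . (a_2, a_3, a_4, a_5) = 1/8
  [-3/16, 0, 15/16, -1/16] . (a_2, a_3, a_4, a_5) = 3/16
  [0, -3/16, -1/8, 1/2] . (a_2, a_3, a_4, a_5) = 0

Solving yields:
  a_2 = 737/1212
  a_3 = 1505/6666
  a_4 = 1479/4444
  a_5 = 373/2222

Starting state is 5, so the absorption probability is a_5 = 373/2222.

Answer: 373/2222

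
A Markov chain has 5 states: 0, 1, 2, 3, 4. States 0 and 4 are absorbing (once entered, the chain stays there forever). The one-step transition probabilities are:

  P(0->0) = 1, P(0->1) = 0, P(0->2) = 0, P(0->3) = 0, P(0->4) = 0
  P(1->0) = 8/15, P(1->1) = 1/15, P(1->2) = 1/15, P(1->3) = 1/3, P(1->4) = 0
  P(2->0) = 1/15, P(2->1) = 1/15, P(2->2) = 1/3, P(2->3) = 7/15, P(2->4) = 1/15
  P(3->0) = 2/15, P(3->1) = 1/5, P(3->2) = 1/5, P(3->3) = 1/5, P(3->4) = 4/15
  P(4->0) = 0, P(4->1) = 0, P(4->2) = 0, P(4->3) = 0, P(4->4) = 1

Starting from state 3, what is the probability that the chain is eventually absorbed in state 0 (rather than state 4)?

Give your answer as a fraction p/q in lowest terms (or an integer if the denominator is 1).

Let a_i = P(absorbed in 0 | start in state i).
Boundary conditions: a_0 = 1, a_4 = 0.
For each transient state i, a_i = sum_j P(i->j) * a_j:
  a_1 = 8/15*a_0 + 1/15*a_1 + 1/15*a_2 + 1/3*a_3 + 0*a_4
  a_2 = 1/15*a_0 + 1/15*a_1 + 1/3*a_2 + 7/15*a_3 + 1/15*a_4
  a_3 = 2/15*a_0 + 1/5*a_1 + 1/5*a_2 + 1/5*a_3 + 4/15*a_4

Substituting a_0 = 1 and a_4 = 0, rearrange to (I - Q) a = r where r[i] = P(i -> 0):
  [14/15, -1/15, -1/3] . (a_1, a_2, a_3) = 8/15
  [-1/15, 2/3, -7/15] . (a_1, a_2, a_3) = 1/15
  [-1/5, -1/5, 4/5] . (a_1, a_2, a_3) = 2/15

Solving yields:
  a_1 = 311/396
  a_2 = 623/1188
  a_3 = 587/1188

Starting state is 3, so the absorption probability is a_3 = 587/1188.

Answer: 587/1188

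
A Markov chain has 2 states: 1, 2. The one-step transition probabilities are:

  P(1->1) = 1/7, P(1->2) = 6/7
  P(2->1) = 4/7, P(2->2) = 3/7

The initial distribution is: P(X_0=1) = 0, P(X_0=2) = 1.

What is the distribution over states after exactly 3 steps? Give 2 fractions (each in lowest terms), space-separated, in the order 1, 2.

Propagating the distribution step by step (d_{t+1} = d_t * P):
d_0 = (1=0, 2=1)
  d_1[1] = 0*1/7 + 1*4/7 = 4/7
  d_1[2] = 0*6/7 + 1*3/7 = 3/7
d_1 = (1=4/7, 2=3/7)
  d_2[1] = 4/7*1/7 + 3/7*4/7 = 16/49
  d_2[2] = 4/7*6/7 + 3/7*3/7 = 33/49
d_2 = (1=16/49, 2=33/49)
  d_3[1] = 16/49*1/7 + 33/49*4/7 = 148/343
  d_3[2] = 16/49*6/7 + 33/49*3/7 = 195/343
d_3 = (1=148/343, 2=195/343)

Answer: 148/343 195/343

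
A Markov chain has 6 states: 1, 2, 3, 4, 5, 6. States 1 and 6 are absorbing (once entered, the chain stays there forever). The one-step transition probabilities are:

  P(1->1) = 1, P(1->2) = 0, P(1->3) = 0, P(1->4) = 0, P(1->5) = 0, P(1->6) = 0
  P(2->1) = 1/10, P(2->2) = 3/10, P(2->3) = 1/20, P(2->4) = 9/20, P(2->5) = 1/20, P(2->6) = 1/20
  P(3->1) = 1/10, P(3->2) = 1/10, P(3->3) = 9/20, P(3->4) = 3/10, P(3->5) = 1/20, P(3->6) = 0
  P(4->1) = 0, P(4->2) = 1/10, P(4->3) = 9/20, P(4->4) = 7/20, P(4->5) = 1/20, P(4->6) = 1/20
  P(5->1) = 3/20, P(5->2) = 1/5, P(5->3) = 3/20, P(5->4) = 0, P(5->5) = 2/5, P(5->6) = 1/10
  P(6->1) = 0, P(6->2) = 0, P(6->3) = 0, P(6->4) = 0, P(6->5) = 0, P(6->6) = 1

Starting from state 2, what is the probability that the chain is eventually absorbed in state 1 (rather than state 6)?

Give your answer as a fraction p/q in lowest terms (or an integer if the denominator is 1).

Let a_i = P(absorbed in 1 | start in state i).
Boundary conditions: a_1 = 1, a_6 = 0.
For each transient state i, a_i = sum_j P(i->j) * a_j:
  a_2 = 1/10*a_1 + 3/10*a_2 + 1/20*a_3 + 9/20*a_4 + 1/20*a_5 + 1/20*a_6
  a_3 = 1/10*a_1 + 1/10*a_2 + 9/20*a_3 + 3/10*a_4 + 1/20*a_5 + 0*a_6
  a_4 = 0*a_1 + 1/10*a_2 + 9/20*a_3 + 7/20*a_4 + 1/20*a_5 + 1/20*a_6
  a_5 = 3/20*a_1 + 1/5*a_2 + 3/20*a_3 + 0*a_4 + 2/5*a_5 + 1/10*a_6

Substituting a_1 = 1 and a_6 = 0, rearrange to (I - Q) a = r where r[i] = P(i -> 1):
  [7/10, -1/20, -9/20, -1/20] . (a_2, a_3, a_4, a_5) = 1/10
  [-1/10, 11/20, -3/10, -1/20] . (a_2, a_3, a_4, a_5) = 1/10
  [-1/10, -9/20, 13/20, -1/20] . (a_2, a_3, a_4, a_5) = 0
  [-1/5, -3/20, 0, 3/5] . (a_2, a_3, a_4, a_5) = 3/20

Solving yields:
  a_2 = 879/1352
  a_3 = 239/338
  a_4 = 108/169
  a_5 = 435/676

Starting state is 2, so the absorption probability is a_2 = 879/1352.

Answer: 879/1352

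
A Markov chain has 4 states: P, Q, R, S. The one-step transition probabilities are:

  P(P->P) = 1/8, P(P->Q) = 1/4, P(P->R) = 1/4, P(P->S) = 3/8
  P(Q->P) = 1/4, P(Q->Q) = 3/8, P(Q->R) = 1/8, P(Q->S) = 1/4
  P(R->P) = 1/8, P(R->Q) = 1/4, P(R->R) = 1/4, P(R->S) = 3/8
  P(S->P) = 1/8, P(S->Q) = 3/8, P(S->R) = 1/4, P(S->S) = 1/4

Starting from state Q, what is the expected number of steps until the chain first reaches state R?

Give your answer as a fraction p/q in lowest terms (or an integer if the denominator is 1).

Answer: 584/107

Derivation:
Let h_i = expected steps to first reach R from state i.
Boundary: h_R = 0.
First-step equations for the other states:
  h_P = 1 + 1/8*h_P + 1/4*h_Q + 1/4*h_R + 3/8*h_S
  h_Q = 1 + 1/4*h_P + 3/8*h_Q + 1/8*h_R + 1/4*h_S
  h_S = 1 + 1/8*h_P + 3/8*h_Q + 1/4*h_R + 1/4*h_S

Substituting h_R = 0 and rearranging gives the linear system (I - Q) h = 1:
  [7/8, -1/4, -3/8] . (h_P, h_Q, h_S) = 1
  [-1/4, 5/8, -1/4] . (h_P, h_Q, h_S) = 1
  [-1/8, -3/8, 3/4] . (h_P, h_Q, h_S) = 1

Solving yields:
  h_P = 512/107
  h_Q = 584/107
  h_S = 520/107

Starting state is Q, so the expected hitting time is h_Q = 584/107.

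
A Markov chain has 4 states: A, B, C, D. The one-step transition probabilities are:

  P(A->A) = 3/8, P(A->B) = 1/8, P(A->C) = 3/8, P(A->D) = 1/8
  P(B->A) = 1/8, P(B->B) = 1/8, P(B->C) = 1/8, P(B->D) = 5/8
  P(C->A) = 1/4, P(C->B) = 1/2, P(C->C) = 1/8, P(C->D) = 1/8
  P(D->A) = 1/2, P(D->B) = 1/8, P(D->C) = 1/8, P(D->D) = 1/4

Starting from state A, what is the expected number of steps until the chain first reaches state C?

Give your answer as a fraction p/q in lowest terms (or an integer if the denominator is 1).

Answer: 224/65

Derivation:
Let h_i = expected steps to first reach C from state i.
Boundary: h_C = 0.
First-step equations for the other states:
  h_A = 1 + 3/8*h_A + 1/8*h_B + 3/8*h_C + 1/8*h_D
  h_B = 1 + 1/8*h_A + 1/8*h_B + 1/8*h_C + 5/8*h_D
  h_D = 1 + 1/2*h_A + 1/8*h_B + 1/8*h_C + 1/4*h_D

Substituting h_C = 0 and rearranging gives the linear system (I - Q) h = 1:
  [5/8, -1/8, -1/8] . (h_A, h_B, h_D) = 1
  [-1/8, 7/8, -5/8] . (h_A, h_B, h_D) = 1
  [-1/2, -1/8, 3/4] . (h_A, h_B, h_D) = 1

Solving yields:
  h_A = 224/65
  h_B = 24/5
  h_D = 288/65

Starting state is A, so the expected hitting time is h_A = 224/65.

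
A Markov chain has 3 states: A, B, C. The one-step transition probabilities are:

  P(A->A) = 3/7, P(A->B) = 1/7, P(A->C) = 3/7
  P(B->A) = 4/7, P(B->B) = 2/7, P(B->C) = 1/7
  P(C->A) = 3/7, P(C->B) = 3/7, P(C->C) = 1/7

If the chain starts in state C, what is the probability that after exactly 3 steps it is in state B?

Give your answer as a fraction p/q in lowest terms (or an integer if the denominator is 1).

Computing P^3 by repeated multiplication:
P^1 =
  A: [3/7, 1/7, 3/7]
  B: [4/7, 2/7, 1/7]
  C: [3/7, 3/7, 1/7]
P^2 =
  A: [22/49, 2/7, 13/49]
  B: [23/49, 11/49, 15/49]
  C: [24/49, 12/49, 13/49]
P^3 =
  A: [23/49, 89/343, 93/343]
  B: [158/343, 90/343, 95/343]
  C: [159/343, 87/343, 97/343]

(P^3)[C -> B] = 87/343

Answer: 87/343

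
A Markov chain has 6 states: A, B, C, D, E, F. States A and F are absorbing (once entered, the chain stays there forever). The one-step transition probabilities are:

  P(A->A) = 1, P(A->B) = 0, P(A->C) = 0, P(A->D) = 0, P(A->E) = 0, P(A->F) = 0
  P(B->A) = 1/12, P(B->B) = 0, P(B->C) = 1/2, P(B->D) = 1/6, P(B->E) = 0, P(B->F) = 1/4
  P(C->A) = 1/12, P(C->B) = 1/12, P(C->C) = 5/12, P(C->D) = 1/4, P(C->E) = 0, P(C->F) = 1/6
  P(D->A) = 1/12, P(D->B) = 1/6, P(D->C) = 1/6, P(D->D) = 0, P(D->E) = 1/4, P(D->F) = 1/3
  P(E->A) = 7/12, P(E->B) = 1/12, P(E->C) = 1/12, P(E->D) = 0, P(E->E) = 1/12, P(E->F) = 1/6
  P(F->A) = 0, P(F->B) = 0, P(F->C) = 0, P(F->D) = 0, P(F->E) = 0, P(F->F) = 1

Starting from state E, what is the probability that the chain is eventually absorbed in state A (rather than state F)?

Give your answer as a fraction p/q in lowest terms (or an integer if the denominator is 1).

Answer: 2977/4273

Derivation:
Let a_i = P(absorbed in A | start in state i).
Boundary conditions: a_A = 1, a_F = 0.
For each transient state i, a_i = sum_j P(i->j) * a_j:
  a_B = 1/12*a_A + 0*a_B + 1/2*a_C + 1/6*a_D + 0*a_E + 1/4*a_F
  a_C = 1/12*a_A + 1/12*a_B + 5/12*a_C + 1/4*a_D + 0*a_E + 1/6*a_F
  a_D = 1/12*a_A + 1/6*a_B + 1/6*a_C + 0*a_D + 1/4*a_E + 1/3*a_F
  a_E = 7/12*a_A + 1/12*a_B + 1/12*a_C + 0*a_D + 1/12*a_E + 1/6*a_F

Substituting a_A = 1 and a_F = 0, rearrange to (I - Q) a = r where r[i] = P(i -> A):
  [1, -1/2, -1/6, 0] . (a_B, a_C, a_D, a_E) = 1/12
  [-1/12, 7/12, -1/4, 0] . (a_B, a_C, a_D, a_E) = 1/12
  [-1/6, -1/6, 1, -1/4] . (a_B, a_C, a_D, a_E) = 1/12
  [-1/12, -1/12, 0, 11/12] . (a_B, a_C, a_D, a_E) = 7/12

Solving yields:
  a_B = 2715/8546
  a_C = 2957/8546
  a_D = 1573/4273
  a_E = 2977/4273

Starting state is E, so the absorption probability is a_E = 2977/4273.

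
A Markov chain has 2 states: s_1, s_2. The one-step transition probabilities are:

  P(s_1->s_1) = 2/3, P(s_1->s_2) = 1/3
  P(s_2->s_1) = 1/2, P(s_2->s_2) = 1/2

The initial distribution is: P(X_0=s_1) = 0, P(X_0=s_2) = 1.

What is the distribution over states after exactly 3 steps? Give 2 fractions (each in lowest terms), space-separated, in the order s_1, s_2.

Propagating the distribution step by step (d_{t+1} = d_t * P):
d_0 = (s_1=0, s_2=1)
  d_1[s_1] = 0*2/3 + 1*1/2 = 1/2
  d_1[s_2] = 0*1/3 + 1*1/2 = 1/2
d_1 = (s_1=1/2, s_2=1/2)
  d_2[s_1] = 1/2*2/3 + 1/2*1/2 = 7/12
  d_2[s_2] = 1/2*1/3 + 1/2*1/2 = 5/12
d_2 = (s_1=7/12, s_2=5/12)
  d_3[s_1] = 7/12*2/3 + 5/12*1/2 = 43/72
  d_3[s_2] = 7/12*1/3 + 5/12*1/2 = 29/72
d_3 = (s_1=43/72, s_2=29/72)

Answer: 43/72 29/72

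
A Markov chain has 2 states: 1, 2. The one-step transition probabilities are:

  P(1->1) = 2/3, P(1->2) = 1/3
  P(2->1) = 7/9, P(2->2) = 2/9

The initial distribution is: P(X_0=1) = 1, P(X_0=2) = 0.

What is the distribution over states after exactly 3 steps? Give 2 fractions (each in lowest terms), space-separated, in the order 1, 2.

Answer: 170/243 73/243

Derivation:
Propagating the distribution step by step (d_{t+1} = d_t * P):
d_0 = (1=1, 2=0)
  d_1[1] = 1*2/3 + 0*7/9 = 2/3
  d_1[2] = 1*1/3 + 0*2/9 = 1/3
d_1 = (1=2/3, 2=1/3)
  d_2[1] = 2/3*2/3 + 1/3*7/9 = 19/27
  d_2[2] = 2/3*1/3 + 1/3*2/9 = 8/27
d_2 = (1=19/27, 2=8/27)
  d_3[1] = 19/27*2/3 + 8/27*7/9 = 170/243
  d_3[2] = 19/27*1/3 + 8/27*2/9 = 73/243
d_3 = (1=170/243, 2=73/243)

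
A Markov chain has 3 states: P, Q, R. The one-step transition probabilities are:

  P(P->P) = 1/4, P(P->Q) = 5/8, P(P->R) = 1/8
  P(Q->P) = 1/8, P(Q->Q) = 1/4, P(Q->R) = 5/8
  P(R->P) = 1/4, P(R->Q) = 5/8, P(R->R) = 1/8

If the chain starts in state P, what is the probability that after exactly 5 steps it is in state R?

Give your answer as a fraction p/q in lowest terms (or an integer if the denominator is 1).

Answer: 2849/8192

Derivation:
Computing P^5 by repeated multiplication:
P^1 =
  P: [1/4, 5/8, 1/8]
  Q: [1/8, 1/4, 5/8]
  R: [1/4, 5/8, 1/8]
P^2 =
  P: [11/64, 25/64, 7/16]
  Q: [7/32, 17/32, 1/4]
  R: [11/64, 25/64, 7/16]
P^3 =
  P: [103/512, 245/512, 41/128]
  Q: [47/256, 109/256, 25/64]
  R: [103/512, 245/512, 41/128]
P^4 =
  P: [779/4096, 1825/4096, 373/1024]
  Q: [403/2048, 953/2048, 173/512]
  R: [779/4096, 1825/4096, 373/1024]
P^5 =
  P: [6367/32768, 15005/32768, 2849/8192]
  Q: [3143/16384, 7381/16384, 1465/4096]
  R: [6367/32768, 15005/32768, 2849/8192]

(P^5)[P -> R] = 2849/8192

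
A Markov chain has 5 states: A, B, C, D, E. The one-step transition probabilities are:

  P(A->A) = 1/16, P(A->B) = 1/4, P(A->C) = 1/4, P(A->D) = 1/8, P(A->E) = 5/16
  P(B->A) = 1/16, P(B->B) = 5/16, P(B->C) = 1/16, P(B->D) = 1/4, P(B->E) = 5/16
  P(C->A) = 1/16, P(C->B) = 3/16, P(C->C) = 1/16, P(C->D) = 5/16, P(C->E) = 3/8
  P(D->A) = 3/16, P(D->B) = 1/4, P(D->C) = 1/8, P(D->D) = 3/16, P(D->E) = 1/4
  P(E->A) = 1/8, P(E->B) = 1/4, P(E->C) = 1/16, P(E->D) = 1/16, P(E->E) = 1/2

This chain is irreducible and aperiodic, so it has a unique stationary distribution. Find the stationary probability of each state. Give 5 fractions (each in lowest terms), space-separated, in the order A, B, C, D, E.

Answer: 461/4334 1129/4334 401/4334 699/4334 822/2167

Derivation:
The stationary distribution satisfies pi = pi * P, i.e.:
  pi_A = 1/16*pi_A + 1/16*pi_B + 1/16*pi_C + 3/16*pi_D + 1/8*pi_E
  pi_B = 1/4*pi_A + 5/16*pi_B + 3/16*pi_C + 1/4*pi_D + 1/4*pi_E
  pi_C = 1/4*pi_A + 1/16*pi_B + 1/16*pi_C + 1/8*pi_D + 1/16*pi_E
  pi_D = 1/8*pi_A + 1/4*pi_B + 5/16*pi_C + 3/16*pi_D + 1/16*pi_E
  pi_E = 5/16*pi_A + 5/16*pi_B + 3/8*pi_C + 1/4*pi_D + 1/2*pi_E
with normalization: pi_A + pi_B + pi_C + pi_D + pi_E = 1.

Using the first 4 balance equations plus normalization, the linear system A*pi = b is:
  [-15/16, 1/16, 1/16, 3/16, 1/8] . pi = 0
  [1/4, -11/16, 3/16, 1/4, 1/4] . pi = 0
  [1/4, 1/16, -15/16, 1/8, 1/16] . pi = 0
  [1/8, 1/4, 5/16, -13/16, 1/16] . pi = 0
  [1, 1, 1, 1, 1] . pi = 1

Solving yields:
  pi_A = 461/4334
  pi_B = 1129/4334
  pi_C = 401/4334
  pi_D = 699/4334
  pi_E = 822/2167

Verification (pi * P):
  461/4334*1/16 + 1129/4334*1/16 + 401/4334*1/16 + 699/4334*3/16 + 822/2167*1/8 = 461/4334 = pi_A  (ok)
  461/4334*1/4 + 1129/4334*5/16 + 401/4334*3/16 + 699/4334*1/4 + 822/2167*1/4 = 1129/4334 = pi_B  (ok)
  461/4334*1/4 + 1129/4334*1/16 + 401/4334*1/16 + 699/4334*1/8 + 822/2167*1/16 = 401/4334 = pi_C  (ok)
  461/4334*1/8 + 1129/4334*1/4 + 401/4334*5/16 + 699/4334*3/16 + 822/2167*1/16 = 699/4334 = pi_D  (ok)
  461/4334*5/16 + 1129/4334*5/16 + 401/4334*3/8 + 699/4334*1/4 + 822/2167*1/2 = 822/2167 = pi_E  (ok)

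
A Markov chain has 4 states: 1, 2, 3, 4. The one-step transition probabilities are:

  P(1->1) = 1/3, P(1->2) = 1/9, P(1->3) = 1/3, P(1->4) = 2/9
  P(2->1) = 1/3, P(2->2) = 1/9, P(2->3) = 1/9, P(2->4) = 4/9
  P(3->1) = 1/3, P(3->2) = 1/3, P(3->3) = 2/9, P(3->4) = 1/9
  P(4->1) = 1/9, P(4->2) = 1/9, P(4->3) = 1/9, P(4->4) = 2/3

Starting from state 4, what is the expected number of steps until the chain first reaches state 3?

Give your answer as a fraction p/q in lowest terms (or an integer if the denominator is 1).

Answer: 567/85

Derivation:
Let h_i = expected steps to first reach 3 from state i.
Boundary: h_3 = 0.
First-step equations for the other states:
  h_1 = 1 + 1/3*h_1 + 1/9*h_2 + 1/3*h_3 + 2/9*h_4
  h_2 = 1 + 1/3*h_1 + 1/9*h_2 + 1/9*h_3 + 4/9*h_4
  h_4 = 1 + 1/9*h_1 + 1/9*h_2 + 1/9*h_3 + 2/3*h_4

Substituting h_3 = 0 and rearranging gives the linear system (I - Q) h = 1:
  [2/3, -1/9, -2/9] . (h_1, h_2, h_4) = 1
  [-1/3, 8/9, -4/9] . (h_1, h_2, h_4) = 1
  [-1/9, -1/9, 1/3] . (h_1, h_2, h_4) = 1

Solving yields:
  h_1 = 81/17
  h_2 = 531/85
  h_4 = 567/85

Starting state is 4, so the expected hitting time is h_4 = 567/85.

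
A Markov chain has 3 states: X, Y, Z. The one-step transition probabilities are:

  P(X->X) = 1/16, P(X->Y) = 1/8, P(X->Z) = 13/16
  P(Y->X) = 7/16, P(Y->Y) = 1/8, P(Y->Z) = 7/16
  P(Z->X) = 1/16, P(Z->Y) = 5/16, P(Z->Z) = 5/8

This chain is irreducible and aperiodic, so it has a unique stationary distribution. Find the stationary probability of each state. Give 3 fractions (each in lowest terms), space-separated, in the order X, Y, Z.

The stationary distribution satisfies pi = pi * P, i.e.:
  pi_X = 1/16*pi_X + 7/16*pi_Y + 1/16*pi_Z
  pi_Y = 1/8*pi_X + 1/8*pi_Y + 5/16*pi_Z
  pi_Z = 13/16*pi_X + 7/16*pi_Y + 5/8*pi_Z
with normalization: pi_X + pi_Y + pi_Z = 1.

Using the first 2 balance equations plus normalization, the linear system A*pi = b is:
  [-15/16, 7/16, 1/16] . pi = 0
  [1/8, -7/8, 5/16] . pi = 0
  [1, 1, 1] . pi = 1

Solving yields:
  pi_X = 7/46
  pi_Y = 11/46
  pi_Z = 14/23

Verification (pi * P):
  7/46*1/16 + 11/46*7/16 + 14/23*1/16 = 7/46 = pi_X  (ok)
  7/46*1/8 + 11/46*1/8 + 14/23*5/16 = 11/46 = pi_Y  (ok)
  7/46*13/16 + 11/46*7/16 + 14/23*5/8 = 14/23 = pi_Z  (ok)

Answer: 7/46 11/46 14/23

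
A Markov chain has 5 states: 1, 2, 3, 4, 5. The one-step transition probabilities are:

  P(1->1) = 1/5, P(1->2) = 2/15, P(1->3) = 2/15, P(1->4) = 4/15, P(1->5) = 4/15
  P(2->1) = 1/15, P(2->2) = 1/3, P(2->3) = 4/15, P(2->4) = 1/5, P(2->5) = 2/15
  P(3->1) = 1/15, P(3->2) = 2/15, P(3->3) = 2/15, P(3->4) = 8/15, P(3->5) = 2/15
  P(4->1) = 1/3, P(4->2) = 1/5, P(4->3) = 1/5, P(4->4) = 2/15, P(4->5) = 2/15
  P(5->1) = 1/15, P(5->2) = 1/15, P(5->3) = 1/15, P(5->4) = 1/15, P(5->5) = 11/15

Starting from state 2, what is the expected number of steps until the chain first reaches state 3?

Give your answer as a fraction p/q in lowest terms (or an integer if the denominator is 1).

Answer: 465/77

Derivation:
Let h_i = expected steps to first reach 3 from state i.
Boundary: h_3 = 0.
First-step equations for the other states:
  h_1 = 1 + 1/5*h_1 + 2/15*h_2 + 2/15*h_3 + 4/15*h_4 + 4/15*h_5
  h_2 = 1 + 1/15*h_1 + 1/3*h_2 + 4/15*h_3 + 1/5*h_4 + 2/15*h_5
  h_4 = 1 + 1/3*h_1 + 1/5*h_2 + 1/5*h_3 + 2/15*h_4 + 2/15*h_5
  h_5 = 1 + 1/15*h_1 + 1/15*h_2 + 1/15*h_3 + 1/15*h_4 + 11/15*h_5

Substituting h_3 = 0 and rearranging gives the linear system (I - Q) h = 1:
  [4/5, -2/15, -4/15, -4/15] . (h_1, h_2, h_4, h_5) = 1
  [-1/15, 2/3, -1/5, -2/15] . (h_1, h_2, h_4, h_5) = 1
  [-1/3, -1/5, 13/15, -2/15] . (h_1, h_2, h_4, h_5) = 1
  [-1/15, -1/15, -1/15, 4/15] . (h_1, h_2, h_4, h_5) = 1

Solving yields:
  h_1 = 2295/308
  h_2 = 465/77
  h_4 = 2085/308
  h_5 = 2715/308

Starting state is 2, so the expected hitting time is h_2 = 465/77.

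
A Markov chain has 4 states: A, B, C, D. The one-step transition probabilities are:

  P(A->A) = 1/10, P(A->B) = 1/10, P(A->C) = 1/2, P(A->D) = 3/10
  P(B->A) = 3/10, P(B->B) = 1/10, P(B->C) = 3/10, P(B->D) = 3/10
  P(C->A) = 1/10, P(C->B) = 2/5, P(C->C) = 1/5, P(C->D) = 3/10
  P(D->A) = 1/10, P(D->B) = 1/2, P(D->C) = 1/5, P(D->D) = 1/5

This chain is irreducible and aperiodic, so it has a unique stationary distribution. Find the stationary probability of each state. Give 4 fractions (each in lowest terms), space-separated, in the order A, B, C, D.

Answer: 237/1496 437/1496 207/748 3/11

Derivation:
The stationary distribution satisfies pi = pi * P, i.e.:
  pi_A = 1/10*pi_A + 3/10*pi_B + 1/10*pi_C + 1/10*pi_D
  pi_B = 1/10*pi_A + 1/10*pi_B + 2/5*pi_C + 1/2*pi_D
  pi_C = 1/2*pi_A + 3/10*pi_B + 1/5*pi_C + 1/5*pi_D
  pi_D = 3/10*pi_A + 3/10*pi_B + 3/10*pi_C + 1/5*pi_D
with normalization: pi_A + pi_B + pi_C + pi_D = 1.

Using the first 3 balance equations plus normalization, the linear system A*pi = b is:
  [-9/10, 3/10, 1/10, 1/10] . pi = 0
  [1/10, -9/10, 2/5, 1/2] . pi = 0
  [1/2, 3/10, -4/5, 1/5] . pi = 0
  [1, 1, 1, 1] . pi = 1

Solving yields:
  pi_A = 237/1496
  pi_B = 437/1496
  pi_C = 207/748
  pi_D = 3/11

Verification (pi * P):
  237/1496*1/10 + 437/1496*3/10 + 207/748*1/10 + 3/11*1/10 = 237/1496 = pi_A  (ok)
  237/1496*1/10 + 437/1496*1/10 + 207/748*2/5 + 3/11*1/2 = 437/1496 = pi_B  (ok)
  237/1496*1/2 + 437/1496*3/10 + 207/748*1/5 + 3/11*1/5 = 207/748 = pi_C  (ok)
  237/1496*3/10 + 437/1496*3/10 + 207/748*3/10 + 3/11*1/5 = 3/11 = pi_D  (ok)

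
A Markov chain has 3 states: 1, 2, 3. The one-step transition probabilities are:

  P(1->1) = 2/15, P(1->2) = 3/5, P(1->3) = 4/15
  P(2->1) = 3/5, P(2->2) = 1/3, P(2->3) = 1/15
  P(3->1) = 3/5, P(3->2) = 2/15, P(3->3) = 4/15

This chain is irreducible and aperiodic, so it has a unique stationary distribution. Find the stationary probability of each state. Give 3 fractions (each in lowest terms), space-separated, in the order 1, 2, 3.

Answer: 9/22 107/264 49/264

Derivation:
The stationary distribution satisfies pi = pi * P, i.e.:
  pi_1 = 2/15*pi_1 + 3/5*pi_2 + 3/5*pi_3
  pi_2 = 3/5*pi_1 + 1/3*pi_2 + 2/15*pi_3
  pi_3 = 4/15*pi_1 + 1/15*pi_2 + 4/15*pi_3
with normalization: pi_1 + pi_2 + pi_3 = 1.

Using the first 2 balance equations plus normalization, the linear system A*pi = b is:
  [-13/15, 3/5, 3/5] . pi = 0
  [3/5, -2/3, 2/15] . pi = 0
  [1, 1, 1] . pi = 1

Solving yields:
  pi_1 = 9/22
  pi_2 = 107/264
  pi_3 = 49/264

Verification (pi * P):
  9/22*2/15 + 107/264*3/5 + 49/264*3/5 = 9/22 = pi_1  (ok)
  9/22*3/5 + 107/264*1/3 + 49/264*2/15 = 107/264 = pi_2  (ok)
  9/22*4/15 + 107/264*1/15 + 49/264*4/15 = 49/264 = pi_3  (ok)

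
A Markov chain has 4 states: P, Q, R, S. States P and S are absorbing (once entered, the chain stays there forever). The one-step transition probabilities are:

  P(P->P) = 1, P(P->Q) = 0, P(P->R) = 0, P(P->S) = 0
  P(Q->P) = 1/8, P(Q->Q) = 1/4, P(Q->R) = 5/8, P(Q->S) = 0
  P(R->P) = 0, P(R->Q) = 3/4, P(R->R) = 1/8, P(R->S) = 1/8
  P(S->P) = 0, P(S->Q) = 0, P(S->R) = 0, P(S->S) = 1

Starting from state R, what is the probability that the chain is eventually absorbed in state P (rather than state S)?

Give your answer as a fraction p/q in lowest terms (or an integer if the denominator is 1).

Let a_i = P(absorbed in P | start in state i).
Boundary conditions: a_P = 1, a_S = 0.
For each transient state i, a_i = sum_j P(i->j) * a_j:
  a_Q = 1/8*a_P + 1/4*a_Q + 5/8*a_R + 0*a_S
  a_R = 0*a_P + 3/4*a_Q + 1/8*a_R + 1/8*a_S

Substituting a_P = 1 and a_S = 0, rearrange to (I - Q) a = r where r[i] = P(i -> P):
  [3/4, -5/8] . (a_Q, a_R) = 1/8
  [-3/4, 7/8] . (a_Q, a_R) = 0

Solving yields:
  a_Q = 7/12
  a_R = 1/2

Starting state is R, so the absorption probability is a_R = 1/2.

Answer: 1/2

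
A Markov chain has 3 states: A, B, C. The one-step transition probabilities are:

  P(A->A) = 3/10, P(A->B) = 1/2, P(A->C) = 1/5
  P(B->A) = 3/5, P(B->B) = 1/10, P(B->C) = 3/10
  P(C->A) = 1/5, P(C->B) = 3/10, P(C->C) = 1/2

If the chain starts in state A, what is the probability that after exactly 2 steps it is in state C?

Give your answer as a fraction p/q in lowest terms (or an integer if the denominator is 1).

Computing P^2 by repeated multiplication:
P^1 =
  A: [3/10, 1/2, 1/5]
  B: [3/5, 1/10, 3/10]
  C: [1/5, 3/10, 1/2]
P^2 =
  A: [43/100, 13/50, 31/100]
  B: [3/10, 2/5, 3/10]
  C: [17/50, 7/25, 19/50]

(P^2)[A -> C] = 31/100

Answer: 31/100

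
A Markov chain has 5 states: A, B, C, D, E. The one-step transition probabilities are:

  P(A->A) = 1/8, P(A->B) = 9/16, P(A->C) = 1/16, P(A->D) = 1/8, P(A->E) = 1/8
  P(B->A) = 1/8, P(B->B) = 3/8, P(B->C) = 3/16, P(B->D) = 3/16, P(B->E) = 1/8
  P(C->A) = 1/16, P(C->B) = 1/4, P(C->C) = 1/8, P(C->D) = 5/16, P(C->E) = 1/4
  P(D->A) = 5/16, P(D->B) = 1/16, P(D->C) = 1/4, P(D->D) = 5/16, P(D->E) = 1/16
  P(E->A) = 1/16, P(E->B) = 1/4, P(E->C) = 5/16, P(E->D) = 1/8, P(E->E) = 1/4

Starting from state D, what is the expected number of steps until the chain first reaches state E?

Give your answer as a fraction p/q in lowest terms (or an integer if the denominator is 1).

Let h_i = expected steps to first reach E from state i.
Boundary: h_E = 0.
First-step equations for the other states:
  h_A = 1 + 1/8*h_A + 9/16*h_B + 1/16*h_C + 1/8*h_D + 1/8*h_E
  h_B = 1 + 1/8*h_A + 3/8*h_B + 3/16*h_C + 3/16*h_D + 1/8*h_E
  h_C = 1 + 1/16*h_A + 1/4*h_B + 1/8*h_C + 5/16*h_D + 1/4*h_E
  h_D = 1 + 5/16*h_A + 1/16*h_B + 1/4*h_C + 5/16*h_D + 1/16*h_E

Substituting h_E = 0 and rearranging gives the linear system (I - Q) h = 1:
  [7/8, -9/16, -1/16, -1/8] . (h_A, h_B, h_C, h_D) = 1
  [-1/8, 5/8, -3/16, -3/16] . (h_A, h_B, h_C, h_D) = 1
  [-1/16, -1/4, 7/8, -5/16] . (h_A, h_B, h_C, h_D) = 1
  [-5/16, -1/16, -1/4, 11/16] . (h_A, h_B, h_C, h_D) = 1

Solving yields:
  h_A = 61552/8059
  h_B = 60960/8059
  h_C = 54224/8059
  h_D = 64960/8059

Starting state is D, so the expected hitting time is h_D = 64960/8059.

Answer: 64960/8059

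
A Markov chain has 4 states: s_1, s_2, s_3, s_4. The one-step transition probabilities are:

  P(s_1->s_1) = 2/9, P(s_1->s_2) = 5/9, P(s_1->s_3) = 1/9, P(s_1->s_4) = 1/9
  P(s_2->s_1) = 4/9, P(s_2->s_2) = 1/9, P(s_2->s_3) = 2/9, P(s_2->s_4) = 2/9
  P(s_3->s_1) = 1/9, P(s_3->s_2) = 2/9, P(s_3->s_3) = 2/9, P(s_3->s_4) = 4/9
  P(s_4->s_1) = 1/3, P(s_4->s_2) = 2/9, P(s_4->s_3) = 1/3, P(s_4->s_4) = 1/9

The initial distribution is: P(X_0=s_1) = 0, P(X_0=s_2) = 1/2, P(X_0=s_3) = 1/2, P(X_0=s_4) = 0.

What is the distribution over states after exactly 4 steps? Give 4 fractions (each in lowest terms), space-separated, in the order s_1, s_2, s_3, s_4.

Answer: 1870/6561 626/2187 2821/13122 935/4374

Derivation:
Propagating the distribution step by step (d_{t+1} = d_t * P):
d_0 = (s_1=0, s_2=1/2, s_3=1/2, s_4=0)
  d_1[s_1] = 0*2/9 + 1/2*4/9 + 1/2*1/9 + 0*1/3 = 5/18
  d_1[s_2] = 0*5/9 + 1/2*1/9 + 1/2*2/9 + 0*2/9 = 1/6
  d_1[s_3] = 0*1/9 + 1/2*2/9 + 1/2*2/9 + 0*1/3 = 2/9
  d_1[s_4] = 0*1/9 + 1/2*2/9 + 1/2*4/9 + 0*1/9 = 1/3
d_1 = (s_1=5/18, s_2=1/6, s_3=2/9, s_4=1/3)
  d_2[s_1] = 5/18*2/9 + 1/6*4/9 + 2/9*1/9 + 1/3*1/3 = 22/81
  d_2[s_2] = 5/18*5/9 + 1/6*1/9 + 2/9*2/9 + 1/3*2/9 = 8/27
  d_2[s_3] = 5/18*1/9 + 1/6*2/9 + 2/9*2/9 + 1/3*1/3 = 37/162
  d_2[s_4] = 5/18*1/9 + 1/6*2/9 + 2/9*4/9 + 1/3*1/9 = 11/54
d_2 = (s_1=22/81, s_2=8/27, s_3=37/162, s_4=11/54)
  d_3[s_1] = 22/81*2/9 + 8/27*4/9 + 37/162*1/9 + 11/54*1/3 = 208/729
  d_3[s_2] = 22/81*5/9 + 8/27*1/9 + 37/162*2/9 + 11/54*2/9 = 68/243
  d_3[s_3] = 22/81*1/9 + 8/27*2/9 + 37/162*2/9 + 11/54*1/3 = 313/1458
  d_3[s_4] = 22/81*1/9 + 8/27*2/9 + 37/162*4/9 + 11/54*1/9 = 107/486
d_3 = (s_1=208/729, s_2=68/243, s_3=313/1458, s_4=107/486)
  d_4[s_1] = 208/729*2/9 + 68/243*4/9 + 313/1458*1/9 + 107/486*1/3 = 1870/6561
  d_4[s_2] = 208/729*5/9 + 68/243*1/9 + 313/1458*2/9 + 107/486*2/9 = 626/2187
  d_4[s_3] = 208/729*1/9 + 68/243*2/9 + 313/1458*2/9 + 107/486*1/3 = 2821/13122
  d_4[s_4] = 208/729*1/9 + 68/243*2/9 + 313/1458*4/9 + 107/486*1/9 = 935/4374
d_4 = (s_1=1870/6561, s_2=626/2187, s_3=2821/13122, s_4=935/4374)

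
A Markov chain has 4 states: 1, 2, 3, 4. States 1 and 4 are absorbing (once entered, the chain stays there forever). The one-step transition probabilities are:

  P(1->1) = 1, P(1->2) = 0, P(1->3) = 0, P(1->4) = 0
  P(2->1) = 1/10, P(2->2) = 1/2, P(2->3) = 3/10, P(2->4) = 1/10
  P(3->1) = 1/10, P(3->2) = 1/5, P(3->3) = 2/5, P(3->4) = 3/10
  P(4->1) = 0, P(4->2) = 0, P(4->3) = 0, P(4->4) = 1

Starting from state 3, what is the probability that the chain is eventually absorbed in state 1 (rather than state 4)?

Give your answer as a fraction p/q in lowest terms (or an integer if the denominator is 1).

Answer: 7/24

Derivation:
Let a_i = P(absorbed in 1 | start in state i).
Boundary conditions: a_1 = 1, a_4 = 0.
For each transient state i, a_i = sum_j P(i->j) * a_j:
  a_2 = 1/10*a_1 + 1/2*a_2 + 3/10*a_3 + 1/10*a_4
  a_3 = 1/10*a_1 + 1/5*a_2 + 2/5*a_3 + 3/10*a_4

Substituting a_1 = 1 and a_4 = 0, rearrange to (I - Q) a = r where r[i] = P(i -> 1):
  [1/2, -3/10] . (a_2, a_3) = 1/10
  [-1/5, 3/5] . (a_2, a_3) = 1/10

Solving yields:
  a_2 = 3/8
  a_3 = 7/24

Starting state is 3, so the absorption probability is a_3 = 7/24.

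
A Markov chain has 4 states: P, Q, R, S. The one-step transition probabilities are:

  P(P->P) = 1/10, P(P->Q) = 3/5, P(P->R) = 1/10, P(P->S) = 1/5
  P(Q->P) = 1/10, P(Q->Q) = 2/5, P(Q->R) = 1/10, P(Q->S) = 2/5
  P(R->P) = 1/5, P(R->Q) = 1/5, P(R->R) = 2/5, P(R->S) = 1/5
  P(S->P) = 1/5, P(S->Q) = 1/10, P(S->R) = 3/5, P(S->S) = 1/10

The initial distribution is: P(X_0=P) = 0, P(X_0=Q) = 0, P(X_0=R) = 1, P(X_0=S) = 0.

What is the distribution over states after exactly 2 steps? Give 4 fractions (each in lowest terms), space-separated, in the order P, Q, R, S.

Propagating the distribution step by step (d_{t+1} = d_t * P):
d_0 = (P=0, Q=0, R=1, S=0)
  d_1[P] = 0*1/10 + 0*1/10 + 1*1/5 + 0*1/5 = 1/5
  d_1[Q] = 0*3/5 + 0*2/5 + 1*1/5 + 0*1/10 = 1/5
  d_1[R] = 0*1/10 + 0*1/10 + 1*2/5 + 0*3/5 = 2/5
  d_1[S] = 0*1/5 + 0*2/5 + 1*1/5 + 0*1/10 = 1/5
d_1 = (P=1/5, Q=1/5, R=2/5, S=1/5)
  d_2[P] = 1/5*1/10 + 1/5*1/10 + 2/5*1/5 + 1/5*1/5 = 4/25
  d_2[Q] = 1/5*3/5 + 1/5*2/5 + 2/5*1/5 + 1/5*1/10 = 3/10
  d_2[R] = 1/5*1/10 + 1/5*1/10 + 2/5*2/5 + 1/5*3/5 = 8/25
  d_2[S] = 1/5*1/5 + 1/5*2/5 + 2/5*1/5 + 1/5*1/10 = 11/50
d_2 = (P=4/25, Q=3/10, R=8/25, S=11/50)

Answer: 4/25 3/10 8/25 11/50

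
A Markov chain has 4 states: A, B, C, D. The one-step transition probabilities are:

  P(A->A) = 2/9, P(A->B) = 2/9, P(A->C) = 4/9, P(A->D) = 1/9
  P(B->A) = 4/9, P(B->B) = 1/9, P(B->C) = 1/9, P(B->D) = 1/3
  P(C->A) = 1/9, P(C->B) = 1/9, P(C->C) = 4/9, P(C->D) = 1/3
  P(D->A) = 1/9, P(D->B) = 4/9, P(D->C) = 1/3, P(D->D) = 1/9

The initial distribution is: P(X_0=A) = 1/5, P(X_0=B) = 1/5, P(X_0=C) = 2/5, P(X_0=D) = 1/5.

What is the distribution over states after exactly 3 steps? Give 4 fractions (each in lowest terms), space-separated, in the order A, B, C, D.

Propagating the distribution step by step (d_{t+1} = d_t * P):
d_0 = (A=1/5, B=1/5, C=2/5, D=1/5)
  d_1[A] = 1/5*2/9 + 1/5*4/9 + 2/5*1/9 + 1/5*1/9 = 1/5
  d_1[B] = 1/5*2/9 + 1/5*1/9 + 2/5*1/9 + 1/5*4/9 = 1/5
  d_1[C] = 1/5*4/9 + 1/5*1/9 + 2/5*4/9 + 1/5*1/3 = 16/45
  d_1[D] = 1/5*1/9 + 1/5*1/3 + 2/5*1/3 + 1/5*1/9 = 11/45
d_1 = (A=1/5, B=1/5, C=16/45, D=11/45)
  d_2[A] = 1/5*2/9 + 1/5*4/9 + 16/45*1/9 + 11/45*1/9 = 1/5
  d_2[B] = 1/5*2/9 + 1/5*1/9 + 16/45*1/9 + 11/45*4/9 = 29/135
  d_2[C] = 1/5*4/9 + 1/5*1/9 + 16/45*4/9 + 11/45*1/3 = 142/405
  d_2[D] = 1/5*1/9 + 1/5*1/3 + 16/45*1/3 + 11/45*1/9 = 19/81
d_2 = (A=1/5, B=29/135, C=142/405, D=19/81)
  d_3[A] = 1/5*2/9 + 29/135*4/9 + 142/405*1/9 + 19/81*1/9 = 83/405
  d_3[B] = 1/5*2/9 + 29/135*1/9 + 142/405*1/9 + 19/81*4/9 = 257/1215
  d_3[C] = 1/5*4/9 + 29/135*1/9 + 142/405*4/9 + 19/81*1/3 = 1264/3645
  d_3[D] = 1/5*1/9 + 29/135*1/3 + 142/405*1/3 + 19/81*1/9 = 863/3645
d_3 = (A=83/405, B=257/1215, C=1264/3645, D=863/3645)

Answer: 83/405 257/1215 1264/3645 863/3645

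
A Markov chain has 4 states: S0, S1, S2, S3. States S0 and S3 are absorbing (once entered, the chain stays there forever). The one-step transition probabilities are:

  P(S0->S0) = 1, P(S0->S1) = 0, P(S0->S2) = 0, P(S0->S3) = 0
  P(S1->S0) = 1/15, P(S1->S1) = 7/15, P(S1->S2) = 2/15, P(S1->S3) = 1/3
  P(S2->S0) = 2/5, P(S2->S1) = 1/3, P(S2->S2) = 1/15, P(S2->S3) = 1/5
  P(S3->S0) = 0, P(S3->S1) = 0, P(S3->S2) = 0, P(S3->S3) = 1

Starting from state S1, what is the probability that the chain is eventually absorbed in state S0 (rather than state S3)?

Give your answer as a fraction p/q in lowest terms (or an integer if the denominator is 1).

Answer: 13/51

Derivation:
Let a_i = P(absorbed in S0 | start in state i).
Boundary conditions: a_S0 = 1, a_S3 = 0.
For each transient state i, a_i = sum_j P(i->j) * a_j:
  a_S1 = 1/15*a_S0 + 7/15*a_S1 + 2/15*a_S2 + 1/3*a_S3
  a_S2 = 2/5*a_S0 + 1/3*a_S1 + 1/15*a_S2 + 1/5*a_S3

Substituting a_S0 = 1 and a_S3 = 0, rearrange to (I - Q) a = r where r[i] = P(i -> S0):
  [8/15, -2/15] . (a_S1, a_S2) = 1/15
  [-1/3, 14/15] . (a_S1, a_S2) = 2/5

Solving yields:
  a_S1 = 13/51
  a_S2 = 53/102

Starting state is S1, so the absorption probability is a_S1 = 13/51.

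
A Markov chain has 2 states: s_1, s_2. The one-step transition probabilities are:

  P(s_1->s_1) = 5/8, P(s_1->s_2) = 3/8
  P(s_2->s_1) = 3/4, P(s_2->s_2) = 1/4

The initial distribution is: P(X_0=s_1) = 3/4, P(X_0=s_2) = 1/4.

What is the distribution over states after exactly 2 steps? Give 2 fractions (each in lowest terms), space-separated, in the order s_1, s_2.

Propagating the distribution step by step (d_{t+1} = d_t * P):
d_0 = (s_1=3/4, s_2=1/4)
  d_1[s_1] = 3/4*5/8 + 1/4*3/4 = 21/32
  d_1[s_2] = 3/4*3/8 + 1/4*1/4 = 11/32
d_1 = (s_1=21/32, s_2=11/32)
  d_2[s_1] = 21/32*5/8 + 11/32*3/4 = 171/256
  d_2[s_2] = 21/32*3/8 + 11/32*1/4 = 85/256
d_2 = (s_1=171/256, s_2=85/256)

Answer: 171/256 85/256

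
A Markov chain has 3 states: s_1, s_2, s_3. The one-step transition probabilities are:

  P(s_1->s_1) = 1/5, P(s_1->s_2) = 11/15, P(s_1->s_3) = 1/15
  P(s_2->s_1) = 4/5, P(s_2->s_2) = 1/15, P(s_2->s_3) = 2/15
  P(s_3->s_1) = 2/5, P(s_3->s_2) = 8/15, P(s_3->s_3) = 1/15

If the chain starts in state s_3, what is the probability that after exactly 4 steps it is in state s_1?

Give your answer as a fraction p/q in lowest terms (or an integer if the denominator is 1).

Computing P^4 by repeated multiplication:
P^1 =
  s_1: [1/5, 11/15, 1/15]
  s_2: [4/5, 1/15, 2/15]
  s_3: [2/5, 8/15, 1/15]
P^2 =
  s_1: [49/75, 52/225, 26/225]
  s_2: [4/15, 149/225, 16/225]
  s_3: [8/15, 82/225, 23/225]
P^3 =
  s_1: [407/1125, 1877/3375, 277/3375]
  s_2: [688/1125, 937/3375, 374/3375]
  s_3: [494/1125, 1586/3375, 307/3375]
P^4 =
  s_1: [9283/16875, 17524/50625, 5252/50625]
  s_2: [1312/3375, 26633/50625, 4312/50625]
  s_3: [1688/3375, 20344/50625, 4961/50625]

(P^4)[s_3 -> s_1] = 1688/3375

Answer: 1688/3375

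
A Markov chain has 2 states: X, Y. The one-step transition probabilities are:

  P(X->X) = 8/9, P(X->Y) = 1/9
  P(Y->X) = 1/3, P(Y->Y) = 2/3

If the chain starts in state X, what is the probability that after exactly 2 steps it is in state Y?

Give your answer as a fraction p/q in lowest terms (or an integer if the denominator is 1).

Computing P^2 by repeated multiplication:
P^1 =
  X: [8/9, 1/9]
  Y: [1/3, 2/3]
P^2 =
  X: [67/81, 14/81]
  Y: [14/27, 13/27]

(P^2)[X -> Y] = 14/81

Answer: 14/81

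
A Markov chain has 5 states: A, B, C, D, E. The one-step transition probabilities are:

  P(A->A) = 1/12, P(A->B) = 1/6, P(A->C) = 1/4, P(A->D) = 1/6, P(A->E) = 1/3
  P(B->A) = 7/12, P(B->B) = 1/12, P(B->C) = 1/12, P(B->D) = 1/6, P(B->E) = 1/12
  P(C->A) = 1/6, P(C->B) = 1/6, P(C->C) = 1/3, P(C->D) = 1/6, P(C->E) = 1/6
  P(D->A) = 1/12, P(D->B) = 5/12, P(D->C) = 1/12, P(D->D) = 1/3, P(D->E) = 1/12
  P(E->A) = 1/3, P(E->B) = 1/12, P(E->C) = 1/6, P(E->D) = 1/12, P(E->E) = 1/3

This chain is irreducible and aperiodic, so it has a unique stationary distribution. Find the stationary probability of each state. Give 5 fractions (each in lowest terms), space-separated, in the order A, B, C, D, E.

Answer: 50/207 37/207 13/69 37/207 44/207

Derivation:
The stationary distribution satisfies pi = pi * P, i.e.:
  pi_A = 1/12*pi_A + 7/12*pi_B + 1/6*pi_C + 1/12*pi_D + 1/3*pi_E
  pi_B = 1/6*pi_A + 1/12*pi_B + 1/6*pi_C + 5/12*pi_D + 1/12*pi_E
  pi_C = 1/4*pi_A + 1/12*pi_B + 1/3*pi_C + 1/12*pi_D + 1/6*pi_E
  pi_D = 1/6*pi_A + 1/6*pi_B + 1/6*pi_C + 1/3*pi_D + 1/12*pi_E
  pi_E = 1/3*pi_A + 1/12*pi_B + 1/6*pi_C + 1/12*pi_D + 1/3*pi_E
with normalization: pi_A + pi_B + pi_C + pi_D + pi_E = 1.

Using the first 4 balance equations plus normalization, the linear system A*pi = b is:
  [-11/12, 7/12, 1/6, 1/12, 1/3] . pi = 0
  [1/6, -11/12, 1/6, 5/12, 1/12] . pi = 0
  [1/4, 1/12, -2/3, 1/12, 1/6] . pi = 0
  [1/6, 1/6, 1/6, -2/3, 1/12] . pi = 0
  [1, 1, 1, 1, 1] . pi = 1

Solving yields:
  pi_A = 50/207
  pi_B = 37/207
  pi_C = 13/69
  pi_D = 37/207
  pi_E = 44/207

Verification (pi * P):
  50/207*1/12 + 37/207*7/12 + 13/69*1/6 + 37/207*1/12 + 44/207*1/3 = 50/207 = pi_A  (ok)
  50/207*1/6 + 37/207*1/12 + 13/69*1/6 + 37/207*5/12 + 44/207*1/12 = 37/207 = pi_B  (ok)
  50/207*1/4 + 37/207*1/12 + 13/69*1/3 + 37/207*1/12 + 44/207*1/6 = 13/69 = pi_C  (ok)
  50/207*1/6 + 37/207*1/6 + 13/69*1/6 + 37/207*1/3 + 44/207*1/12 = 37/207 = pi_D  (ok)
  50/207*1/3 + 37/207*1/12 + 13/69*1/6 + 37/207*1/12 + 44/207*1/3 = 44/207 = pi_E  (ok)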